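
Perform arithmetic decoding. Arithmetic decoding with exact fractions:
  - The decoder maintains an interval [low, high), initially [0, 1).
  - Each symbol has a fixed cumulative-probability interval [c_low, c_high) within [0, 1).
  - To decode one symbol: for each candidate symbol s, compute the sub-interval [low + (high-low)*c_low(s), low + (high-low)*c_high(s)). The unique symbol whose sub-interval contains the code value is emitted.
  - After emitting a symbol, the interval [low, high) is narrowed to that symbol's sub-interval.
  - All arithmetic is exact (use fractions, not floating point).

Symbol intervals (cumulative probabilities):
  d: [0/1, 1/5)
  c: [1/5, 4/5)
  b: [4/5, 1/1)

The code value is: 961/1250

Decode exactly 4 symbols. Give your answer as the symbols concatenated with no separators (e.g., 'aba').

Step 1: interval [0/1, 1/1), width = 1/1 - 0/1 = 1/1
  'd': [0/1 + 1/1*0/1, 0/1 + 1/1*1/5) = [0/1, 1/5)
  'c': [0/1 + 1/1*1/5, 0/1 + 1/1*4/5) = [1/5, 4/5) <- contains code 961/1250
  'b': [0/1 + 1/1*4/5, 0/1 + 1/1*1/1) = [4/5, 1/1)
  emit 'c', narrow to [1/5, 4/5)
Step 2: interval [1/5, 4/5), width = 4/5 - 1/5 = 3/5
  'd': [1/5 + 3/5*0/1, 1/5 + 3/5*1/5) = [1/5, 8/25)
  'c': [1/5 + 3/5*1/5, 1/5 + 3/5*4/5) = [8/25, 17/25)
  'b': [1/5 + 3/5*4/5, 1/5 + 3/5*1/1) = [17/25, 4/5) <- contains code 961/1250
  emit 'b', narrow to [17/25, 4/5)
Step 3: interval [17/25, 4/5), width = 4/5 - 17/25 = 3/25
  'd': [17/25 + 3/25*0/1, 17/25 + 3/25*1/5) = [17/25, 88/125)
  'c': [17/25 + 3/25*1/5, 17/25 + 3/25*4/5) = [88/125, 97/125) <- contains code 961/1250
  'b': [17/25 + 3/25*4/5, 17/25 + 3/25*1/1) = [97/125, 4/5)
  emit 'c', narrow to [88/125, 97/125)
Step 4: interval [88/125, 97/125), width = 97/125 - 88/125 = 9/125
  'd': [88/125 + 9/125*0/1, 88/125 + 9/125*1/5) = [88/125, 449/625)
  'c': [88/125 + 9/125*1/5, 88/125 + 9/125*4/5) = [449/625, 476/625)
  'b': [88/125 + 9/125*4/5, 88/125 + 9/125*1/1) = [476/625, 97/125) <- contains code 961/1250
  emit 'b', narrow to [476/625, 97/125)

Answer: cbcb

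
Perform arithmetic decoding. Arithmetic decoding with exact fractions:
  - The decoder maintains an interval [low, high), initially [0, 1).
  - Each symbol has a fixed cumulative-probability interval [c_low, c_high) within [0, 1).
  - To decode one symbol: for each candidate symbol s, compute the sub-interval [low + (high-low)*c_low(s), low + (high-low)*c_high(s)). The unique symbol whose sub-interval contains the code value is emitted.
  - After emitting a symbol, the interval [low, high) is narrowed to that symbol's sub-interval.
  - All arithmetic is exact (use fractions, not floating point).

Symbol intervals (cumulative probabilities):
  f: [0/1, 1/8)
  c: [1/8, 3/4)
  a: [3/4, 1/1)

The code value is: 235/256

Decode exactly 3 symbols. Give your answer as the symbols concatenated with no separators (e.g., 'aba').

Step 1: interval [0/1, 1/1), width = 1/1 - 0/1 = 1/1
  'f': [0/1 + 1/1*0/1, 0/1 + 1/1*1/8) = [0/1, 1/8)
  'c': [0/1 + 1/1*1/8, 0/1 + 1/1*3/4) = [1/8, 3/4)
  'a': [0/1 + 1/1*3/4, 0/1 + 1/1*1/1) = [3/4, 1/1) <- contains code 235/256
  emit 'a', narrow to [3/4, 1/1)
Step 2: interval [3/4, 1/1), width = 1/1 - 3/4 = 1/4
  'f': [3/4 + 1/4*0/1, 3/4 + 1/4*1/8) = [3/4, 25/32)
  'c': [3/4 + 1/4*1/8, 3/4 + 1/4*3/4) = [25/32, 15/16) <- contains code 235/256
  'a': [3/4 + 1/4*3/4, 3/4 + 1/4*1/1) = [15/16, 1/1)
  emit 'c', narrow to [25/32, 15/16)
Step 3: interval [25/32, 15/16), width = 15/16 - 25/32 = 5/32
  'f': [25/32 + 5/32*0/1, 25/32 + 5/32*1/8) = [25/32, 205/256)
  'c': [25/32 + 5/32*1/8, 25/32 + 5/32*3/4) = [205/256, 115/128)
  'a': [25/32 + 5/32*3/4, 25/32 + 5/32*1/1) = [115/128, 15/16) <- contains code 235/256
  emit 'a', narrow to [115/128, 15/16)

Answer: aca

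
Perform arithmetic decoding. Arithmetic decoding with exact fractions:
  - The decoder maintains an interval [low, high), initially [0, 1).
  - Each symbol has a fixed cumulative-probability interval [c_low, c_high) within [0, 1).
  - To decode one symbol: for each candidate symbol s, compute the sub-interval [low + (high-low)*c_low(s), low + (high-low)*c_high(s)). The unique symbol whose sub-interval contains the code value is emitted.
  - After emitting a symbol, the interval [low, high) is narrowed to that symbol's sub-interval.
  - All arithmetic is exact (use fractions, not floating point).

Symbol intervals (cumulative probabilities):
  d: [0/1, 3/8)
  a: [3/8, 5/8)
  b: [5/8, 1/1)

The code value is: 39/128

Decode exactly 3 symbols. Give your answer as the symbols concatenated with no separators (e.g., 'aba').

Step 1: interval [0/1, 1/1), width = 1/1 - 0/1 = 1/1
  'd': [0/1 + 1/1*0/1, 0/1 + 1/1*3/8) = [0/1, 3/8) <- contains code 39/128
  'a': [0/1 + 1/1*3/8, 0/1 + 1/1*5/8) = [3/8, 5/8)
  'b': [0/1 + 1/1*5/8, 0/1 + 1/1*1/1) = [5/8, 1/1)
  emit 'd', narrow to [0/1, 3/8)
Step 2: interval [0/1, 3/8), width = 3/8 - 0/1 = 3/8
  'd': [0/1 + 3/8*0/1, 0/1 + 3/8*3/8) = [0/1, 9/64)
  'a': [0/1 + 3/8*3/8, 0/1 + 3/8*5/8) = [9/64, 15/64)
  'b': [0/1 + 3/8*5/8, 0/1 + 3/8*1/1) = [15/64, 3/8) <- contains code 39/128
  emit 'b', narrow to [15/64, 3/8)
Step 3: interval [15/64, 3/8), width = 3/8 - 15/64 = 9/64
  'd': [15/64 + 9/64*0/1, 15/64 + 9/64*3/8) = [15/64, 147/512)
  'a': [15/64 + 9/64*3/8, 15/64 + 9/64*5/8) = [147/512, 165/512) <- contains code 39/128
  'b': [15/64 + 9/64*5/8, 15/64 + 9/64*1/1) = [165/512, 3/8)
  emit 'a', narrow to [147/512, 165/512)

Answer: dba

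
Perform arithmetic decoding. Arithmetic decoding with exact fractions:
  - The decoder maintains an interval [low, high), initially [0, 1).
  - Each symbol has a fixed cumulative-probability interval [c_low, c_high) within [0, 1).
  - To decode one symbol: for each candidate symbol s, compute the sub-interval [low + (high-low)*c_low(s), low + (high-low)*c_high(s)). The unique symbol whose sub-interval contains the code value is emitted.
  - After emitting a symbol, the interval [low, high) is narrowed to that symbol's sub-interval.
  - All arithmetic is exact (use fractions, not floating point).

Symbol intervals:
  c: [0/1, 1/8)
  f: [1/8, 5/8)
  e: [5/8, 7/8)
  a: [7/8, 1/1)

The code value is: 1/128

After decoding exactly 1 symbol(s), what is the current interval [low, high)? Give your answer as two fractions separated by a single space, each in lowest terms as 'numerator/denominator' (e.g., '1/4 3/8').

Answer: 0/1 1/8

Derivation:
Step 1: interval [0/1, 1/1), width = 1/1 - 0/1 = 1/1
  'c': [0/1 + 1/1*0/1, 0/1 + 1/1*1/8) = [0/1, 1/8) <- contains code 1/128
  'f': [0/1 + 1/1*1/8, 0/1 + 1/1*5/8) = [1/8, 5/8)
  'e': [0/1 + 1/1*5/8, 0/1 + 1/1*7/8) = [5/8, 7/8)
  'a': [0/1 + 1/1*7/8, 0/1 + 1/1*1/1) = [7/8, 1/1)
  emit 'c', narrow to [0/1, 1/8)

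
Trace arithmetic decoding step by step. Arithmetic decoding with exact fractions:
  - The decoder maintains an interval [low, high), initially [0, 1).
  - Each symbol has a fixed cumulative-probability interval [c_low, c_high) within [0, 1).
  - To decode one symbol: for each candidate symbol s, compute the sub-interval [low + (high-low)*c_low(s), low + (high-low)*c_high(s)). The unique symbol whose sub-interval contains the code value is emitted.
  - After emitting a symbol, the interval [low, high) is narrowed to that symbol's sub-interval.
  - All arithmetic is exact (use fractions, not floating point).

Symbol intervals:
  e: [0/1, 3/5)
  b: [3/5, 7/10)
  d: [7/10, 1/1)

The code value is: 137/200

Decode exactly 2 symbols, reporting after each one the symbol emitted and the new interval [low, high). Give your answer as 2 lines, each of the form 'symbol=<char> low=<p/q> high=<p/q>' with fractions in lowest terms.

Answer: symbol=b low=3/5 high=7/10
symbol=d low=67/100 high=7/10

Derivation:
Step 1: interval [0/1, 1/1), width = 1/1 - 0/1 = 1/1
  'e': [0/1 + 1/1*0/1, 0/1 + 1/1*3/5) = [0/1, 3/5)
  'b': [0/1 + 1/1*3/5, 0/1 + 1/1*7/10) = [3/5, 7/10) <- contains code 137/200
  'd': [0/1 + 1/1*7/10, 0/1 + 1/1*1/1) = [7/10, 1/1)
  emit 'b', narrow to [3/5, 7/10)
Step 2: interval [3/5, 7/10), width = 7/10 - 3/5 = 1/10
  'e': [3/5 + 1/10*0/1, 3/5 + 1/10*3/5) = [3/5, 33/50)
  'b': [3/5 + 1/10*3/5, 3/5 + 1/10*7/10) = [33/50, 67/100)
  'd': [3/5 + 1/10*7/10, 3/5 + 1/10*1/1) = [67/100, 7/10) <- contains code 137/200
  emit 'd', narrow to [67/100, 7/10)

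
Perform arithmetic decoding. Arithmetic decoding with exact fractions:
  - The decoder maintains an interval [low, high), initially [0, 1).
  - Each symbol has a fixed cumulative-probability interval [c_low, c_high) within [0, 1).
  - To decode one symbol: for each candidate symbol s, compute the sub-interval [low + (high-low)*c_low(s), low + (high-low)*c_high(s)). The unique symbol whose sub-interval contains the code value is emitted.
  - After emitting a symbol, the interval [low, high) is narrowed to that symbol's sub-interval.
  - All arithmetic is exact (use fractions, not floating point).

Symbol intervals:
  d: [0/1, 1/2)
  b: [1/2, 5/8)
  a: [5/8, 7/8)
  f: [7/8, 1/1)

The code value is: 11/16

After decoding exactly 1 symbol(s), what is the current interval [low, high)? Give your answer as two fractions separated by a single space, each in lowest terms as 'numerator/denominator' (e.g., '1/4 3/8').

Answer: 5/8 7/8

Derivation:
Step 1: interval [0/1, 1/1), width = 1/1 - 0/1 = 1/1
  'd': [0/1 + 1/1*0/1, 0/1 + 1/1*1/2) = [0/1, 1/2)
  'b': [0/1 + 1/1*1/2, 0/1 + 1/1*5/8) = [1/2, 5/8)
  'a': [0/1 + 1/1*5/8, 0/1 + 1/1*7/8) = [5/8, 7/8) <- contains code 11/16
  'f': [0/1 + 1/1*7/8, 0/1 + 1/1*1/1) = [7/8, 1/1)
  emit 'a', narrow to [5/8, 7/8)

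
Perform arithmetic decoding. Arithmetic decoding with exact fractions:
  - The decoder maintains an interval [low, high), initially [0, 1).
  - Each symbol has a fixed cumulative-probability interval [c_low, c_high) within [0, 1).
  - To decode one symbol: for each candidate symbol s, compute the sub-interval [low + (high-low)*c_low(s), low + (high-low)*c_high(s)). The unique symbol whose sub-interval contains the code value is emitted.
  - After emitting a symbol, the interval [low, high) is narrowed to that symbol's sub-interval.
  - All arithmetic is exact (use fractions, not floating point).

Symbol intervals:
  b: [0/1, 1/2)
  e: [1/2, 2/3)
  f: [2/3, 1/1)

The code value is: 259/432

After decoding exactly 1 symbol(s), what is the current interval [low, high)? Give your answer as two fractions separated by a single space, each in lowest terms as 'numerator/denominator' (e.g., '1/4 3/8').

Step 1: interval [0/1, 1/1), width = 1/1 - 0/1 = 1/1
  'b': [0/1 + 1/1*0/1, 0/1 + 1/1*1/2) = [0/1, 1/2)
  'e': [0/1 + 1/1*1/2, 0/1 + 1/1*2/3) = [1/2, 2/3) <- contains code 259/432
  'f': [0/1 + 1/1*2/3, 0/1 + 1/1*1/1) = [2/3, 1/1)
  emit 'e', narrow to [1/2, 2/3)

Answer: 1/2 2/3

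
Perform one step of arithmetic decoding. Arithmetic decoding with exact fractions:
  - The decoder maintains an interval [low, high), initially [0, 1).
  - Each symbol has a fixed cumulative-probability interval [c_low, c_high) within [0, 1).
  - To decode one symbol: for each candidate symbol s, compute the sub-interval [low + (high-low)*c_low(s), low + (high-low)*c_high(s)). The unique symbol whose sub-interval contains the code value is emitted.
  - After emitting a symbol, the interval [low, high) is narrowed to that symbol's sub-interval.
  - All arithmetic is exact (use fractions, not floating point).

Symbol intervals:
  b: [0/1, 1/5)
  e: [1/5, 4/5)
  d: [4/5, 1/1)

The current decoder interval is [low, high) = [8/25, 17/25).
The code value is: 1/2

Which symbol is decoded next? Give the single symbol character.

Interval width = high − low = 17/25 − 8/25 = 9/25
Scaled code = (code − low) / width = (1/2 − 8/25) / 9/25 = 1/2
  b: [0/1, 1/5) 
  e: [1/5, 4/5) ← scaled code falls here ✓
  d: [4/5, 1/1) 

Answer: e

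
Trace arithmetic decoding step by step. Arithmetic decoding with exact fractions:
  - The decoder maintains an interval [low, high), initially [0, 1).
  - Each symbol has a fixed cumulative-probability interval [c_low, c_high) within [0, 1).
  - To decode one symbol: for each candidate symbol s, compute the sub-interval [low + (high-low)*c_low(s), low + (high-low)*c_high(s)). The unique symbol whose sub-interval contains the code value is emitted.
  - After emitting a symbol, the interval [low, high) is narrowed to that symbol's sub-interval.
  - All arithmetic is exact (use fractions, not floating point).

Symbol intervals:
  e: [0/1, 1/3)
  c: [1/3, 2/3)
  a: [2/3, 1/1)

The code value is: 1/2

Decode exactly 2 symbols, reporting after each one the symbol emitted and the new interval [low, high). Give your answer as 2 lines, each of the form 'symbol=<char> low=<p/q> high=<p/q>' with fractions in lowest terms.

Step 1: interval [0/1, 1/1), width = 1/1 - 0/1 = 1/1
  'e': [0/1 + 1/1*0/1, 0/1 + 1/1*1/3) = [0/1, 1/3)
  'c': [0/1 + 1/1*1/3, 0/1 + 1/1*2/3) = [1/3, 2/3) <- contains code 1/2
  'a': [0/1 + 1/1*2/3, 0/1 + 1/1*1/1) = [2/3, 1/1)
  emit 'c', narrow to [1/3, 2/3)
Step 2: interval [1/3, 2/3), width = 2/3 - 1/3 = 1/3
  'e': [1/3 + 1/3*0/1, 1/3 + 1/3*1/3) = [1/3, 4/9)
  'c': [1/3 + 1/3*1/3, 1/3 + 1/3*2/3) = [4/9, 5/9) <- contains code 1/2
  'a': [1/3 + 1/3*2/3, 1/3 + 1/3*1/1) = [5/9, 2/3)
  emit 'c', narrow to [4/9, 5/9)

Answer: symbol=c low=1/3 high=2/3
symbol=c low=4/9 high=5/9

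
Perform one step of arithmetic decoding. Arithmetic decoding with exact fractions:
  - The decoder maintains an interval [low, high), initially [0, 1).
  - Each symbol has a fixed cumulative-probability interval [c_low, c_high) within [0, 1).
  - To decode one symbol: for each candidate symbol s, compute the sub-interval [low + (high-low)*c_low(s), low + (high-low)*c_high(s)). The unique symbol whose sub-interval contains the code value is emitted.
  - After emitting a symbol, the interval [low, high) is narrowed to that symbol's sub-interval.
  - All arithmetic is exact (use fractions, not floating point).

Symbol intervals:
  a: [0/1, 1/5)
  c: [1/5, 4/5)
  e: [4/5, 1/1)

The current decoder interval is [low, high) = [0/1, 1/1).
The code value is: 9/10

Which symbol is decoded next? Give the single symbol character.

Answer: e

Derivation:
Interval width = high − low = 1/1 − 0/1 = 1/1
Scaled code = (code − low) / width = (9/10 − 0/1) / 1/1 = 9/10
  a: [0/1, 1/5) 
  c: [1/5, 4/5) 
  e: [4/5, 1/1) ← scaled code falls here ✓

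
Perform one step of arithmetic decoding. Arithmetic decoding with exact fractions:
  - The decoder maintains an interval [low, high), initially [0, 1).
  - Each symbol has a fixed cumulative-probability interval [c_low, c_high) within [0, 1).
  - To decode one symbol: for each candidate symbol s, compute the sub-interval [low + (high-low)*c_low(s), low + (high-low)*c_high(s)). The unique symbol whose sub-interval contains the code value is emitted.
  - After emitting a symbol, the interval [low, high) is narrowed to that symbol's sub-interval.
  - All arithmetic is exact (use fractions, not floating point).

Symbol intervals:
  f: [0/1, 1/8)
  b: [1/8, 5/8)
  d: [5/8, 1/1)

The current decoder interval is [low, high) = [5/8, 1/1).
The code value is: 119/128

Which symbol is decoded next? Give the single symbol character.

Interval width = high − low = 1/1 − 5/8 = 3/8
Scaled code = (code − low) / width = (119/128 − 5/8) / 3/8 = 13/16
  f: [0/1, 1/8) 
  b: [1/8, 5/8) 
  d: [5/8, 1/1) ← scaled code falls here ✓

Answer: d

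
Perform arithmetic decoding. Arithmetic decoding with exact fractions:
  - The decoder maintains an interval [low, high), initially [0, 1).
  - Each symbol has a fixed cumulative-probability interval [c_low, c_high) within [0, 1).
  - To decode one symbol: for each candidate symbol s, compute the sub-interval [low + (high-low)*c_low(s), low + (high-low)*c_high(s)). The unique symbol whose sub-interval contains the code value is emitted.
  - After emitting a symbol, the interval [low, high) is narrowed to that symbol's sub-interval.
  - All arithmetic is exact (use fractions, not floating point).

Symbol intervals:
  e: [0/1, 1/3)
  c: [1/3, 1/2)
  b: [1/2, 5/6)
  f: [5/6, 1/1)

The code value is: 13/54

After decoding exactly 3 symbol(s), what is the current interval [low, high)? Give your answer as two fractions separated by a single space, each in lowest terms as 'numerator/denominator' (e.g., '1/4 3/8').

Answer: 2/9 7/27

Derivation:
Step 1: interval [0/1, 1/1), width = 1/1 - 0/1 = 1/1
  'e': [0/1 + 1/1*0/1, 0/1 + 1/1*1/3) = [0/1, 1/3) <- contains code 13/54
  'c': [0/1 + 1/1*1/3, 0/1 + 1/1*1/2) = [1/3, 1/2)
  'b': [0/1 + 1/1*1/2, 0/1 + 1/1*5/6) = [1/2, 5/6)
  'f': [0/1 + 1/1*5/6, 0/1 + 1/1*1/1) = [5/6, 1/1)
  emit 'e', narrow to [0/1, 1/3)
Step 2: interval [0/1, 1/3), width = 1/3 - 0/1 = 1/3
  'e': [0/1 + 1/3*0/1, 0/1 + 1/3*1/3) = [0/1, 1/9)
  'c': [0/1 + 1/3*1/3, 0/1 + 1/3*1/2) = [1/9, 1/6)
  'b': [0/1 + 1/3*1/2, 0/1 + 1/3*5/6) = [1/6, 5/18) <- contains code 13/54
  'f': [0/1 + 1/3*5/6, 0/1 + 1/3*1/1) = [5/18, 1/3)
  emit 'b', narrow to [1/6, 5/18)
Step 3: interval [1/6, 5/18), width = 5/18 - 1/6 = 1/9
  'e': [1/6 + 1/9*0/1, 1/6 + 1/9*1/3) = [1/6, 11/54)
  'c': [1/6 + 1/9*1/3, 1/6 + 1/9*1/2) = [11/54, 2/9)
  'b': [1/6 + 1/9*1/2, 1/6 + 1/9*5/6) = [2/9, 7/27) <- contains code 13/54
  'f': [1/6 + 1/9*5/6, 1/6 + 1/9*1/1) = [7/27, 5/18)
  emit 'b', narrow to [2/9, 7/27)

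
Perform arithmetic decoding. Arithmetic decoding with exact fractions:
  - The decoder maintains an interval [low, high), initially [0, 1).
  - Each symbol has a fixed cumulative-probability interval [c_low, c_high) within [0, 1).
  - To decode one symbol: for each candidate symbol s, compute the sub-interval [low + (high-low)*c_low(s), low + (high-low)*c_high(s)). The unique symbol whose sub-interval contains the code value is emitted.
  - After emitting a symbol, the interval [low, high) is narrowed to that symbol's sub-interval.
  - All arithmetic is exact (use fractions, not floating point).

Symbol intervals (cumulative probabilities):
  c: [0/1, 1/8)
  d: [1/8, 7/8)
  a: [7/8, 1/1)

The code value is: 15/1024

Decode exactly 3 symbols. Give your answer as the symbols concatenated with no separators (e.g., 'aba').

Answer: cca

Derivation:
Step 1: interval [0/1, 1/1), width = 1/1 - 0/1 = 1/1
  'c': [0/1 + 1/1*0/1, 0/1 + 1/1*1/8) = [0/1, 1/8) <- contains code 15/1024
  'd': [0/1 + 1/1*1/8, 0/1 + 1/1*7/8) = [1/8, 7/8)
  'a': [0/1 + 1/1*7/8, 0/1 + 1/1*1/1) = [7/8, 1/1)
  emit 'c', narrow to [0/1, 1/8)
Step 2: interval [0/1, 1/8), width = 1/8 - 0/1 = 1/8
  'c': [0/1 + 1/8*0/1, 0/1 + 1/8*1/8) = [0/1, 1/64) <- contains code 15/1024
  'd': [0/1 + 1/8*1/8, 0/1 + 1/8*7/8) = [1/64, 7/64)
  'a': [0/1 + 1/8*7/8, 0/1 + 1/8*1/1) = [7/64, 1/8)
  emit 'c', narrow to [0/1, 1/64)
Step 3: interval [0/1, 1/64), width = 1/64 - 0/1 = 1/64
  'c': [0/1 + 1/64*0/1, 0/1 + 1/64*1/8) = [0/1, 1/512)
  'd': [0/1 + 1/64*1/8, 0/1 + 1/64*7/8) = [1/512, 7/512)
  'a': [0/1 + 1/64*7/8, 0/1 + 1/64*1/1) = [7/512, 1/64) <- contains code 15/1024
  emit 'a', narrow to [7/512, 1/64)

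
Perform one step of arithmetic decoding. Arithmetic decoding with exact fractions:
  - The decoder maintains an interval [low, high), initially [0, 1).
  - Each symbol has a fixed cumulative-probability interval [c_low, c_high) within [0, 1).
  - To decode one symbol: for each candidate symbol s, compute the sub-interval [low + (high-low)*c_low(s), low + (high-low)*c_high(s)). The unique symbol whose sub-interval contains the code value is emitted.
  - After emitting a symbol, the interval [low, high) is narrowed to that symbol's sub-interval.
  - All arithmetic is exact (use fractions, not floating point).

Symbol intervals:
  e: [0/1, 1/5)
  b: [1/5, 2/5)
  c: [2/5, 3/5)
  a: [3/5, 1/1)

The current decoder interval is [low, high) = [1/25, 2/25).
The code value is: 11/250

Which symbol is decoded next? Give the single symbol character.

Answer: e

Derivation:
Interval width = high − low = 2/25 − 1/25 = 1/25
Scaled code = (code − low) / width = (11/250 − 1/25) / 1/25 = 1/10
  e: [0/1, 1/5) ← scaled code falls here ✓
  b: [1/5, 2/5) 
  c: [2/5, 3/5) 
  a: [3/5, 1/1) 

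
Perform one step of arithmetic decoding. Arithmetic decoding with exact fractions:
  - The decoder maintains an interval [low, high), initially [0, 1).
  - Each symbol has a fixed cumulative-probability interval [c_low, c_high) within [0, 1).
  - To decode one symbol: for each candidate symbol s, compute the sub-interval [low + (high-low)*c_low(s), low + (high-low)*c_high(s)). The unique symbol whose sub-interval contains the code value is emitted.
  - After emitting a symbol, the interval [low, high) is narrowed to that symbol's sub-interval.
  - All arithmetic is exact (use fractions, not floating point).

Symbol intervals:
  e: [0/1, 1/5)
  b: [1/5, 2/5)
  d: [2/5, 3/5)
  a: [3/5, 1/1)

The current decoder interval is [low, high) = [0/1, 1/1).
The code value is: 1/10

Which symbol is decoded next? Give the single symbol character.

Interval width = high − low = 1/1 − 0/1 = 1/1
Scaled code = (code − low) / width = (1/10 − 0/1) / 1/1 = 1/10
  e: [0/1, 1/5) ← scaled code falls here ✓
  b: [1/5, 2/5) 
  d: [2/5, 3/5) 
  a: [3/5, 1/1) 

Answer: e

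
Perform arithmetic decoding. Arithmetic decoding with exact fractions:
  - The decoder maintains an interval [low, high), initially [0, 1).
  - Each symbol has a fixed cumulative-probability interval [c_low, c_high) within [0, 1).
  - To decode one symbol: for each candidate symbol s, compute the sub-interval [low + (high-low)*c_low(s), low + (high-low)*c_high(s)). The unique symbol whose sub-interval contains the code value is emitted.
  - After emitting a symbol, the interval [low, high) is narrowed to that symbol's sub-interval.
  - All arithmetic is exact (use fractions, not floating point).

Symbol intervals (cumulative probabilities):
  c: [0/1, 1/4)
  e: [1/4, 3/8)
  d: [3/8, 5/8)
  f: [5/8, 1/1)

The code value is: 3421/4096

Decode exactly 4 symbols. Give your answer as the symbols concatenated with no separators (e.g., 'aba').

Answer: fdfe

Derivation:
Step 1: interval [0/1, 1/1), width = 1/1 - 0/1 = 1/1
  'c': [0/1 + 1/1*0/1, 0/1 + 1/1*1/4) = [0/1, 1/4)
  'e': [0/1 + 1/1*1/4, 0/1 + 1/1*3/8) = [1/4, 3/8)
  'd': [0/1 + 1/1*3/8, 0/1 + 1/1*5/8) = [3/8, 5/8)
  'f': [0/1 + 1/1*5/8, 0/1 + 1/1*1/1) = [5/8, 1/1) <- contains code 3421/4096
  emit 'f', narrow to [5/8, 1/1)
Step 2: interval [5/8, 1/1), width = 1/1 - 5/8 = 3/8
  'c': [5/8 + 3/8*0/1, 5/8 + 3/8*1/4) = [5/8, 23/32)
  'e': [5/8 + 3/8*1/4, 5/8 + 3/8*3/8) = [23/32, 49/64)
  'd': [5/8 + 3/8*3/8, 5/8 + 3/8*5/8) = [49/64, 55/64) <- contains code 3421/4096
  'f': [5/8 + 3/8*5/8, 5/8 + 3/8*1/1) = [55/64, 1/1)
  emit 'd', narrow to [49/64, 55/64)
Step 3: interval [49/64, 55/64), width = 55/64 - 49/64 = 3/32
  'c': [49/64 + 3/32*0/1, 49/64 + 3/32*1/4) = [49/64, 101/128)
  'e': [49/64 + 3/32*1/4, 49/64 + 3/32*3/8) = [101/128, 205/256)
  'd': [49/64 + 3/32*3/8, 49/64 + 3/32*5/8) = [205/256, 211/256)
  'f': [49/64 + 3/32*5/8, 49/64 + 3/32*1/1) = [211/256, 55/64) <- contains code 3421/4096
  emit 'f', narrow to [211/256, 55/64)
Step 4: interval [211/256, 55/64), width = 55/64 - 211/256 = 9/256
  'c': [211/256 + 9/256*0/1, 211/256 + 9/256*1/4) = [211/256, 853/1024)
  'e': [211/256 + 9/256*1/4, 211/256 + 9/256*3/8) = [853/1024, 1715/2048) <- contains code 3421/4096
  'd': [211/256 + 9/256*3/8, 211/256 + 9/256*5/8) = [1715/2048, 1733/2048)
  'f': [211/256 + 9/256*5/8, 211/256 + 9/256*1/1) = [1733/2048, 55/64)
  emit 'e', narrow to [853/1024, 1715/2048)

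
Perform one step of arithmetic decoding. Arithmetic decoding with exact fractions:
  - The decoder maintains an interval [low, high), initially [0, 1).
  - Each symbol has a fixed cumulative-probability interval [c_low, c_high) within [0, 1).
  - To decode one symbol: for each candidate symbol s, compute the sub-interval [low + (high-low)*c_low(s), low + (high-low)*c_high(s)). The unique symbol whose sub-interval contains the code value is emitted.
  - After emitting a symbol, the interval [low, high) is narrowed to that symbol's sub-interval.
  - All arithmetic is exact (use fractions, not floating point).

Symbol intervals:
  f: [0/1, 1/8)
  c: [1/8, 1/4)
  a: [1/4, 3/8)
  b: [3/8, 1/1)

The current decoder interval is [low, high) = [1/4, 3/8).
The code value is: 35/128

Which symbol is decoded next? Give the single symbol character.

Interval width = high − low = 3/8 − 1/4 = 1/8
Scaled code = (code − low) / width = (35/128 − 1/4) / 1/8 = 3/16
  f: [0/1, 1/8) 
  c: [1/8, 1/4) ← scaled code falls here ✓
  a: [1/4, 3/8) 
  b: [3/8, 1/1) 

Answer: c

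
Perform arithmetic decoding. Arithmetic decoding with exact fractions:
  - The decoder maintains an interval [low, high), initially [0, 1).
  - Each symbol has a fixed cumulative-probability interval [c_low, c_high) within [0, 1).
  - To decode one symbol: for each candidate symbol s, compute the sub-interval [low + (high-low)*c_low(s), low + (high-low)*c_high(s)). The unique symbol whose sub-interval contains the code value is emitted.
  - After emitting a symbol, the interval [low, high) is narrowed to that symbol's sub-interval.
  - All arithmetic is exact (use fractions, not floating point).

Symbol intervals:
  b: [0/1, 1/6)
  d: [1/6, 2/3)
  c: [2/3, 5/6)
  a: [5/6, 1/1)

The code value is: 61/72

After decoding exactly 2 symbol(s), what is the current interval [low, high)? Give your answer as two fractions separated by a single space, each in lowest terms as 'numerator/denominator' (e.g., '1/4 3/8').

Answer: 5/6 31/36

Derivation:
Step 1: interval [0/1, 1/1), width = 1/1 - 0/1 = 1/1
  'b': [0/1 + 1/1*0/1, 0/1 + 1/1*1/6) = [0/1, 1/6)
  'd': [0/1 + 1/1*1/6, 0/1 + 1/1*2/3) = [1/6, 2/3)
  'c': [0/1 + 1/1*2/3, 0/1 + 1/1*5/6) = [2/3, 5/6)
  'a': [0/1 + 1/1*5/6, 0/1 + 1/1*1/1) = [5/6, 1/1) <- contains code 61/72
  emit 'a', narrow to [5/6, 1/1)
Step 2: interval [5/6, 1/1), width = 1/1 - 5/6 = 1/6
  'b': [5/6 + 1/6*0/1, 5/6 + 1/6*1/6) = [5/6, 31/36) <- contains code 61/72
  'd': [5/6 + 1/6*1/6, 5/6 + 1/6*2/3) = [31/36, 17/18)
  'c': [5/6 + 1/6*2/3, 5/6 + 1/6*5/6) = [17/18, 35/36)
  'a': [5/6 + 1/6*5/6, 5/6 + 1/6*1/1) = [35/36, 1/1)
  emit 'b', narrow to [5/6, 31/36)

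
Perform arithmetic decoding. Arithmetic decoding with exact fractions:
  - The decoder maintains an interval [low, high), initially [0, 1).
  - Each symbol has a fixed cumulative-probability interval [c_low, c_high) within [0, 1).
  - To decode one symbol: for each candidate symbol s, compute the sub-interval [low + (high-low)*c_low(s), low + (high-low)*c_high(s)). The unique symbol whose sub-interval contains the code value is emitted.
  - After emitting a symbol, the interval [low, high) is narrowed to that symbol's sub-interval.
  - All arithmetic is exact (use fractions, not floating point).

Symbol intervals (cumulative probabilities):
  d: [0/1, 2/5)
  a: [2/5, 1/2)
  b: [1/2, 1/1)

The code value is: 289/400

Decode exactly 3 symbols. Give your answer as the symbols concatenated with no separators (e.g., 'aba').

Answer: baa

Derivation:
Step 1: interval [0/1, 1/1), width = 1/1 - 0/1 = 1/1
  'd': [0/1 + 1/1*0/1, 0/1 + 1/1*2/5) = [0/1, 2/5)
  'a': [0/1 + 1/1*2/5, 0/1 + 1/1*1/2) = [2/5, 1/2)
  'b': [0/1 + 1/1*1/2, 0/1 + 1/1*1/1) = [1/2, 1/1) <- contains code 289/400
  emit 'b', narrow to [1/2, 1/1)
Step 2: interval [1/2, 1/1), width = 1/1 - 1/2 = 1/2
  'd': [1/2 + 1/2*0/1, 1/2 + 1/2*2/5) = [1/2, 7/10)
  'a': [1/2 + 1/2*2/5, 1/2 + 1/2*1/2) = [7/10, 3/4) <- contains code 289/400
  'b': [1/2 + 1/2*1/2, 1/2 + 1/2*1/1) = [3/4, 1/1)
  emit 'a', narrow to [7/10, 3/4)
Step 3: interval [7/10, 3/4), width = 3/4 - 7/10 = 1/20
  'd': [7/10 + 1/20*0/1, 7/10 + 1/20*2/5) = [7/10, 18/25)
  'a': [7/10 + 1/20*2/5, 7/10 + 1/20*1/2) = [18/25, 29/40) <- contains code 289/400
  'b': [7/10 + 1/20*1/2, 7/10 + 1/20*1/1) = [29/40, 3/4)
  emit 'a', narrow to [18/25, 29/40)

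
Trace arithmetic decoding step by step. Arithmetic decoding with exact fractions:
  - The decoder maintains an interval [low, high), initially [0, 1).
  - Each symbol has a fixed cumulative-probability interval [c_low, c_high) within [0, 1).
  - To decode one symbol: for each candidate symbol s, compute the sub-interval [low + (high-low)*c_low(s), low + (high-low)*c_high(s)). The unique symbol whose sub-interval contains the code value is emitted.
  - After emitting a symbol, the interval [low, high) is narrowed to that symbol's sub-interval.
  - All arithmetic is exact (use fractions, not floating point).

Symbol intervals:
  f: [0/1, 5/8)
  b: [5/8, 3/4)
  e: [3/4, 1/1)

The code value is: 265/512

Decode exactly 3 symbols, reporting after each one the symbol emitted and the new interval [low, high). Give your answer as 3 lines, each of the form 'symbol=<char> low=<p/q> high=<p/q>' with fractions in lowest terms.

Step 1: interval [0/1, 1/1), width = 1/1 - 0/1 = 1/1
  'f': [0/1 + 1/1*0/1, 0/1 + 1/1*5/8) = [0/1, 5/8) <- contains code 265/512
  'b': [0/1 + 1/1*5/8, 0/1 + 1/1*3/4) = [5/8, 3/4)
  'e': [0/1 + 1/1*3/4, 0/1 + 1/1*1/1) = [3/4, 1/1)
  emit 'f', narrow to [0/1, 5/8)
Step 2: interval [0/1, 5/8), width = 5/8 - 0/1 = 5/8
  'f': [0/1 + 5/8*0/1, 0/1 + 5/8*5/8) = [0/1, 25/64)
  'b': [0/1 + 5/8*5/8, 0/1 + 5/8*3/4) = [25/64, 15/32)
  'e': [0/1 + 5/8*3/4, 0/1 + 5/8*1/1) = [15/32, 5/8) <- contains code 265/512
  emit 'e', narrow to [15/32, 5/8)
Step 3: interval [15/32, 5/8), width = 5/8 - 15/32 = 5/32
  'f': [15/32 + 5/32*0/1, 15/32 + 5/32*5/8) = [15/32, 145/256) <- contains code 265/512
  'b': [15/32 + 5/32*5/8, 15/32 + 5/32*3/4) = [145/256, 75/128)
  'e': [15/32 + 5/32*3/4, 15/32 + 5/32*1/1) = [75/128, 5/8)
  emit 'f', narrow to [15/32, 145/256)

Answer: symbol=f low=0/1 high=5/8
symbol=e low=15/32 high=5/8
symbol=f low=15/32 high=145/256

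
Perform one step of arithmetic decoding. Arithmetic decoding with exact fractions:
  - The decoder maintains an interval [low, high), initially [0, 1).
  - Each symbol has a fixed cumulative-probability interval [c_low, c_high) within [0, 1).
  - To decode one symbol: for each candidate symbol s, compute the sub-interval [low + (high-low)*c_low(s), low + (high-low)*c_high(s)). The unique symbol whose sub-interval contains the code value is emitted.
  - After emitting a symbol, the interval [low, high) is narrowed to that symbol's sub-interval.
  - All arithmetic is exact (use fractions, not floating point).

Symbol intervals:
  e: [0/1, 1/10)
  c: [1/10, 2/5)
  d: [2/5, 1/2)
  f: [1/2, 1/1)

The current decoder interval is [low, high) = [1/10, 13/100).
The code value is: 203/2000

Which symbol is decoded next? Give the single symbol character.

Interval width = high − low = 13/100 − 1/10 = 3/100
Scaled code = (code − low) / width = (203/2000 − 1/10) / 3/100 = 1/20
  e: [0/1, 1/10) ← scaled code falls here ✓
  c: [1/10, 2/5) 
  d: [2/5, 1/2) 
  f: [1/2, 1/1) 

Answer: e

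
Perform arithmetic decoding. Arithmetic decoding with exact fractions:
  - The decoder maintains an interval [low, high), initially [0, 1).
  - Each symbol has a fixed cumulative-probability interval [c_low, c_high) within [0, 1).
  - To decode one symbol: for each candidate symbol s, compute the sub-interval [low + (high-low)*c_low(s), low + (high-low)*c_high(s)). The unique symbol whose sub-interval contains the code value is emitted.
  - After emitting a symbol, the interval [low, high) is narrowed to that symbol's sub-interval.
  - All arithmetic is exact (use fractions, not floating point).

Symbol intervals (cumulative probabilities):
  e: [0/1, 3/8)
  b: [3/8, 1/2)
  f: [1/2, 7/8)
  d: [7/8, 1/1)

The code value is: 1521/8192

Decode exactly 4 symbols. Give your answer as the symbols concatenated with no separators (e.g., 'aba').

Step 1: interval [0/1, 1/1), width = 1/1 - 0/1 = 1/1
  'e': [0/1 + 1/1*0/1, 0/1 + 1/1*3/8) = [0/1, 3/8) <- contains code 1521/8192
  'b': [0/1 + 1/1*3/8, 0/1 + 1/1*1/2) = [3/8, 1/2)
  'f': [0/1 + 1/1*1/2, 0/1 + 1/1*7/8) = [1/2, 7/8)
  'd': [0/1 + 1/1*7/8, 0/1 + 1/1*1/1) = [7/8, 1/1)
  emit 'e', narrow to [0/1, 3/8)
Step 2: interval [0/1, 3/8), width = 3/8 - 0/1 = 3/8
  'e': [0/1 + 3/8*0/1, 0/1 + 3/8*3/8) = [0/1, 9/64)
  'b': [0/1 + 3/8*3/8, 0/1 + 3/8*1/2) = [9/64, 3/16) <- contains code 1521/8192
  'f': [0/1 + 3/8*1/2, 0/1 + 3/8*7/8) = [3/16, 21/64)
  'd': [0/1 + 3/8*7/8, 0/1 + 3/8*1/1) = [21/64, 3/8)
  emit 'b', narrow to [9/64, 3/16)
Step 3: interval [9/64, 3/16), width = 3/16 - 9/64 = 3/64
  'e': [9/64 + 3/64*0/1, 9/64 + 3/64*3/8) = [9/64, 81/512)
  'b': [9/64 + 3/64*3/8, 9/64 + 3/64*1/2) = [81/512, 21/128)
  'f': [9/64 + 3/64*1/2, 9/64 + 3/64*7/8) = [21/128, 93/512)
  'd': [9/64 + 3/64*7/8, 9/64 + 3/64*1/1) = [93/512, 3/16) <- contains code 1521/8192
  emit 'd', narrow to [93/512, 3/16)
Step 4: interval [93/512, 3/16), width = 3/16 - 93/512 = 3/512
  'e': [93/512 + 3/512*0/1, 93/512 + 3/512*3/8) = [93/512, 753/4096)
  'b': [93/512 + 3/512*3/8, 93/512 + 3/512*1/2) = [753/4096, 189/1024)
  'f': [93/512 + 3/512*1/2, 93/512 + 3/512*7/8) = [189/1024, 765/4096) <- contains code 1521/8192
  'd': [93/512 + 3/512*7/8, 93/512 + 3/512*1/1) = [765/4096, 3/16)
  emit 'f', narrow to [189/1024, 765/4096)

Answer: ebdf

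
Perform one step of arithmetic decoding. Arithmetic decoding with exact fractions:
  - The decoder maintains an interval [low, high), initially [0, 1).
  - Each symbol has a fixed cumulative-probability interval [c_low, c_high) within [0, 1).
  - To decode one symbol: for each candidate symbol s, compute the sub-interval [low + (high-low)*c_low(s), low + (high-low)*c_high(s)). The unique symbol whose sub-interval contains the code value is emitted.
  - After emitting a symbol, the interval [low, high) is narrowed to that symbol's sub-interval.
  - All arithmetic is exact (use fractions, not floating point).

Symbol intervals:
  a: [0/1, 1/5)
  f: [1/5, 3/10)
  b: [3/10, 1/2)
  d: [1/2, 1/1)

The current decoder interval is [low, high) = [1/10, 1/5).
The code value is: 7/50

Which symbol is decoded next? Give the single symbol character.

Interval width = high − low = 1/5 − 1/10 = 1/10
Scaled code = (code − low) / width = (7/50 − 1/10) / 1/10 = 2/5
  a: [0/1, 1/5) 
  f: [1/5, 3/10) 
  b: [3/10, 1/2) ← scaled code falls here ✓
  d: [1/2, 1/1) 

Answer: b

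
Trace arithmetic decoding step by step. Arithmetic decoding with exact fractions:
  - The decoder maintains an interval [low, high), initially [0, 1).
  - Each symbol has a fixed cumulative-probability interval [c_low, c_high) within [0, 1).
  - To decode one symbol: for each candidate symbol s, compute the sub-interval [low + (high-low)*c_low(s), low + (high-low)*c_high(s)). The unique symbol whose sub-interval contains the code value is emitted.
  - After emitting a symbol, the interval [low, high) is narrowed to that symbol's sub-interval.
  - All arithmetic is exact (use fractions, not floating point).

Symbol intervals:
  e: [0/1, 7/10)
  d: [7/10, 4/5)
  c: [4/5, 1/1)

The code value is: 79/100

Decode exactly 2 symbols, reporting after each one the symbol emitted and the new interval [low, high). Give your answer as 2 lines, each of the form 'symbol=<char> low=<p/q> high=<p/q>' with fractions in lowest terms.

Answer: symbol=d low=7/10 high=4/5
symbol=c low=39/50 high=4/5

Derivation:
Step 1: interval [0/1, 1/1), width = 1/1 - 0/1 = 1/1
  'e': [0/1 + 1/1*0/1, 0/1 + 1/1*7/10) = [0/1, 7/10)
  'd': [0/1 + 1/1*7/10, 0/1 + 1/1*4/5) = [7/10, 4/5) <- contains code 79/100
  'c': [0/1 + 1/1*4/5, 0/1 + 1/1*1/1) = [4/5, 1/1)
  emit 'd', narrow to [7/10, 4/5)
Step 2: interval [7/10, 4/5), width = 4/5 - 7/10 = 1/10
  'e': [7/10 + 1/10*0/1, 7/10 + 1/10*7/10) = [7/10, 77/100)
  'd': [7/10 + 1/10*7/10, 7/10 + 1/10*4/5) = [77/100, 39/50)
  'c': [7/10 + 1/10*4/5, 7/10 + 1/10*1/1) = [39/50, 4/5) <- contains code 79/100
  emit 'c', narrow to [39/50, 4/5)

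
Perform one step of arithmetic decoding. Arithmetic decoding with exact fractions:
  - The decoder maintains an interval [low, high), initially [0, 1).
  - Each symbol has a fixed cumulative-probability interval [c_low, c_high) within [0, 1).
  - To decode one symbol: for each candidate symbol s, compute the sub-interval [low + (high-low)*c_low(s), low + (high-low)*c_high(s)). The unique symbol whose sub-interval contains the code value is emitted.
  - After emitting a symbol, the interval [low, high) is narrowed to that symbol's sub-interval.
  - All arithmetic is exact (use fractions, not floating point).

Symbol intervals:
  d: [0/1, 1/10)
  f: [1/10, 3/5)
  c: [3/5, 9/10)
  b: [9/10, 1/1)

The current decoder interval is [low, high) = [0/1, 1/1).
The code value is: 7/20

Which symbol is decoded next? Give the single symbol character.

Interval width = high − low = 1/1 − 0/1 = 1/1
Scaled code = (code − low) / width = (7/20 − 0/1) / 1/1 = 7/20
  d: [0/1, 1/10) 
  f: [1/10, 3/5) ← scaled code falls here ✓
  c: [3/5, 9/10) 
  b: [9/10, 1/1) 

Answer: f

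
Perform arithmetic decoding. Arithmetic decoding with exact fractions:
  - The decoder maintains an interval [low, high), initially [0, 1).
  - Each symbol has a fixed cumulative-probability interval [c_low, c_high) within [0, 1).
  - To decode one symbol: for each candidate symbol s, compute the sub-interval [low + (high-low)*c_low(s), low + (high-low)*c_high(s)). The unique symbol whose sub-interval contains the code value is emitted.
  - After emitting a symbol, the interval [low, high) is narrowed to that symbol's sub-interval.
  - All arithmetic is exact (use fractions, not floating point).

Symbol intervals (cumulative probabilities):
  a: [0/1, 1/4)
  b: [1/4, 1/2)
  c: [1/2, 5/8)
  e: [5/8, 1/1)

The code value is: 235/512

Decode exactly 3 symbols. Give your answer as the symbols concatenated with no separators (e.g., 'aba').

Answer: bec

Derivation:
Step 1: interval [0/1, 1/1), width = 1/1 - 0/1 = 1/1
  'a': [0/1 + 1/1*0/1, 0/1 + 1/1*1/4) = [0/1, 1/4)
  'b': [0/1 + 1/1*1/4, 0/1 + 1/1*1/2) = [1/4, 1/2) <- contains code 235/512
  'c': [0/1 + 1/1*1/2, 0/1 + 1/1*5/8) = [1/2, 5/8)
  'e': [0/1 + 1/1*5/8, 0/1 + 1/1*1/1) = [5/8, 1/1)
  emit 'b', narrow to [1/4, 1/2)
Step 2: interval [1/4, 1/2), width = 1/2 - 1/4 = 1/4
  'a': [1/4 + 1/4*0/1, 1/4 + 1/4*1/4) = [1/4, 5/16)
  'b': [1/4 + 1/4*1/4, 1/4 + 1/4*1/2) = [5/16, 3/8)
  'c': [1/4 + 1/4*1/2, 1/4 + 1/4*5/8) = [3/8, 13/32)
  'e': [1/4 + 1/4*5/8, 1/4 + 1/4*1/1) = [13/32, 1/2) <- contains code 235/512
  emit 'e', narrow to [13/32, 1/2)
Step 3: interval [13/32, 1/2), width = 1/2 - 13/32 = 3/32
  'a': [13/32 + 3/32*0/1, 13/32 + 3/32*1/4) = [13/32, 55/128)
  'b': [13/32 + 3/32*1/4, 13/32 + 3/32*1/2) = [55/128, 29/64)
  'c': [13/32 + 3/32*1/2, 13/32 + 3/32*5/8) = [29/64, 119/256) <- contains code 235/512
  'e': [13/32 + 3/32*5/8, 13/32 + 3/32*1/1) = [119/256, 1/2)
  emit 'c', narrow to [29/64, 119/256)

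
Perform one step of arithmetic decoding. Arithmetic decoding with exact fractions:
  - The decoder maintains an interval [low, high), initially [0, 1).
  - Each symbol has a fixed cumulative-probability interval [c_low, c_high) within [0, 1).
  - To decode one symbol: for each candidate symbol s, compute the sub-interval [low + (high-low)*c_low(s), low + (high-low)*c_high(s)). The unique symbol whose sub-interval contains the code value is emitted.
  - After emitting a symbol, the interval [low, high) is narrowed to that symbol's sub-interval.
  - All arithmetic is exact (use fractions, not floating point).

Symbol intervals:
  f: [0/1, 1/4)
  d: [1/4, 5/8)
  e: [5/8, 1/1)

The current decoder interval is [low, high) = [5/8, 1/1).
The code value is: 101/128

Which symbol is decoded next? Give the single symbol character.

Interval width = high − low = 1/1 − 5/8 = 3/8
Scaled code = (code − low) / width = (101/128 − 5/8) / 3/8 = 7/16
  f: [0/1, 1/4) 
  d: [1/4, 5/8) ← scaled code falls here ✓
  e: [5/8, 1/1) 

Answer: d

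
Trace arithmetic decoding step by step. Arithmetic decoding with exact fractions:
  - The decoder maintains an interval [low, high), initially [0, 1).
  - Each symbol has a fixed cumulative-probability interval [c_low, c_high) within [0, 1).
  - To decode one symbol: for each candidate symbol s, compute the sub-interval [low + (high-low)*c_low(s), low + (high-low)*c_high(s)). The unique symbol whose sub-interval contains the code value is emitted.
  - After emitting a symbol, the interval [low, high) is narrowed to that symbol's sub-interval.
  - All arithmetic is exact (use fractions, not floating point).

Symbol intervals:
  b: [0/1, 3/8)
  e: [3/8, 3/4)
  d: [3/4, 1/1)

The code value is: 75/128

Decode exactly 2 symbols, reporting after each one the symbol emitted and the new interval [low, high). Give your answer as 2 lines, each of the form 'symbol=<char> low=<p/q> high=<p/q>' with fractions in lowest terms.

Answer: symbol=e low=3/8 high=3/4
symbol=e low=33/64 high=21/32

Derivation:
Step 1: interval [0/1, 1/1), width = 1/1 - 0/1 = 1/1
  'b': [0/1 + 1/1*0/1, 0/1 + 1/1*3/8) = [0/1, 3/8)
  'e': [0/1 + 1/1*3/8, 0/1 + 1/1*3/4) = [3/8, 3/4) <- contains code 75/128
  'd': [0/1 + 1/1*3/4, 0/1 + 1/1*1/1) = [3/4, 1/1)
  emit 'e', narrow to [3/8, 3/4)
Step 2: interval [3/8, 3/4), width = 3/4 - 3/8 = 3/8
  'b': [3/8 + 3/8*0/1, 3/8 + 3/8*3/8) = [3/8, 33/64)
  'e': [3/8 + 3/8*3/8, 3/8 + 3/8*3/4) = [33/64, 21/32) <- contains code 75/128
  'd': [3/8 + 3/8*3/4, 3/8 + 3/8*1/1) = [21/32, 3/4)
  emit 'e', narrow to [33/64, 21/32)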